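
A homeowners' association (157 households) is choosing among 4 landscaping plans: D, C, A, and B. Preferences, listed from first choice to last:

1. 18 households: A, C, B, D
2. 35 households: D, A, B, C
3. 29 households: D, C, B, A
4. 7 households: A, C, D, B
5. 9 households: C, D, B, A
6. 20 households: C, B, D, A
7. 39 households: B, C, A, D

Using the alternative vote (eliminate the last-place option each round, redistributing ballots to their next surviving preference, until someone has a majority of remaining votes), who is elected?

C

Round 1: D 64, C 29, A 25, B 39. Eliminate A.
Round 2: D 64, C 54, B 39. Eliminate B.
Round 3: D 64, C 93. C has a majority.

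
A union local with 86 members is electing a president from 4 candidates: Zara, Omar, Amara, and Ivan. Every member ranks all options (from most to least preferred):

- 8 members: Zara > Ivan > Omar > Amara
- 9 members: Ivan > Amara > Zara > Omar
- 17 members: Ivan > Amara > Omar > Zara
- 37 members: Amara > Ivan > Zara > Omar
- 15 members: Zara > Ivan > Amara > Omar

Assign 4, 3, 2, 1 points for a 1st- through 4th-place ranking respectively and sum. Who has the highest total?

Zara: 8·4 + 9·2 + 17·1 + 37·2 + 15·4 = 201
Omar: 8·2 + 9·1 + 17·2 + 37·1 + 15·1 = 111
Amara: 8·1 + 9·3 + 17·3 + 37·4 + 15·2 = 264
Ivan: 8·3 + 9·4 + 17·4 + 37·3 + 15·3 = 284
Ivan has the highest Borda score (284).

Ivan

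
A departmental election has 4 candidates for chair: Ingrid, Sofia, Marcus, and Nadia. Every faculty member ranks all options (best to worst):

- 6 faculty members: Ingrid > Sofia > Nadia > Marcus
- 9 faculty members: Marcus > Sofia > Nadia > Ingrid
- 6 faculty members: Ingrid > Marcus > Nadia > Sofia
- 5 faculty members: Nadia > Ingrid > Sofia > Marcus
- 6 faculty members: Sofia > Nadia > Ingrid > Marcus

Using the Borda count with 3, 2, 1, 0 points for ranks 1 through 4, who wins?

Sofia

Ingrid: 6·3 + 9·0 + 6·3 + 5·2 + 6·1 = 52
Sofia: 6·2 + 9·2 + 6·0 + 5·1 + 6·3 = 53
Marcus: 6·0 + 9·3 + 6·2 + 5·0 + 6·0 = 39
Nadia: 6·1 + 9·1 + 6·1 + 5·3 + 6·2 = 48
Sofia has the highest Borda score (53).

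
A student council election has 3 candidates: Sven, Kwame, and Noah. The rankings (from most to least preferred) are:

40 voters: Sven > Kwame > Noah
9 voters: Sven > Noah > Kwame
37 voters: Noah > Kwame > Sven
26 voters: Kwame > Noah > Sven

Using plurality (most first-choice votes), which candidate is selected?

Sven

First-place votes: Sven 49, Kwame 26, Noah 37.
Sven has the most first-place votes.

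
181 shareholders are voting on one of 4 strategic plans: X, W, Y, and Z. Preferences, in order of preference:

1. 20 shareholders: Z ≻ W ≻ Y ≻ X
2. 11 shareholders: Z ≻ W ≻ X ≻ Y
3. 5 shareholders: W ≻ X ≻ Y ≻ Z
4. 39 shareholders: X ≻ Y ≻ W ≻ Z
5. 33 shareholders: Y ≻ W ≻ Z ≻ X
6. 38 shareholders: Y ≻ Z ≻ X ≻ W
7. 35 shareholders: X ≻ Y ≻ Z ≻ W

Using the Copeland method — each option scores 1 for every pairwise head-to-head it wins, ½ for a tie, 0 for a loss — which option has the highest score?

X: beats W; loses to Y and Z → score 1.
W: loses to X, Y, and Z → score 0.
Y: beats X, W, and Z → score 3.
Z: beats X and W; loses to Y → score 2.
Y has the best pairwise record.

Y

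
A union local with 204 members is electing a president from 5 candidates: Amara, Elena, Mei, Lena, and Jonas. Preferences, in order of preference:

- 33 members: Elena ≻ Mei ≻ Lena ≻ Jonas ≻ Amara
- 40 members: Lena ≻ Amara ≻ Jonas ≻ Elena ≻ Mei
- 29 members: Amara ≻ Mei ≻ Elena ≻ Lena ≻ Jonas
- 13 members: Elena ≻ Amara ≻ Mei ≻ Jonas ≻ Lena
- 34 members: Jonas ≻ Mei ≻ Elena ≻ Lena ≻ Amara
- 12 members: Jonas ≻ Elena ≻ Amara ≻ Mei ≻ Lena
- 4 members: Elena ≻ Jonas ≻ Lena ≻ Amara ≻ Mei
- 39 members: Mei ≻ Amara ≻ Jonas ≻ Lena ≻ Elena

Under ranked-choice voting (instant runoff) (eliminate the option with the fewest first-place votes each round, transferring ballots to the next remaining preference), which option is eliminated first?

Amara

Round 1: Amara 29, Elena 50, Mei 39, Lena 40, Jonas 46. Eliminate Amara.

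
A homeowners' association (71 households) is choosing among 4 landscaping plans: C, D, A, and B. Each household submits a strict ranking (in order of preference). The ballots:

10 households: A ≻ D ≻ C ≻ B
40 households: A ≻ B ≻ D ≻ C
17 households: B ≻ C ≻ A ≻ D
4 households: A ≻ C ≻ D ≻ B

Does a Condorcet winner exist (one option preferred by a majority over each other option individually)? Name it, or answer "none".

A

A vs C: 54–17 for A.
A vs D: 71–0 for A.
A vs B: 54–17 for A.
A beats every other option head-to-head.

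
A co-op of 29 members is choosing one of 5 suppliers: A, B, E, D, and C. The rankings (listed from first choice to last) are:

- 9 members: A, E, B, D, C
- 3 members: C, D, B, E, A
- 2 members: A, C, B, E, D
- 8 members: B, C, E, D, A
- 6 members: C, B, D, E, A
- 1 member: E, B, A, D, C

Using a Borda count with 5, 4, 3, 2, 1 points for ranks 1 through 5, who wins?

B

A: 9·5 + 3·1 + 2·5 + 8·1 + 6·1 + 1·3 = 75
B: 9·3 + 3·3 + 2·3 + 8·5 + 6·4 + 1·4 = 110
E: 9·4 + 3·2 + 2·2 + 8·3 + 6·2 + 1·5 = 87
D: 9·2 + 3·4 + 2·1 + 8·2 + 6·3 + 1·2 = 68
C: 9·1 + 3·5 + 2·4 + 8·4 + 6·5 + 1·1 = 95
B has the highest Borda score (110).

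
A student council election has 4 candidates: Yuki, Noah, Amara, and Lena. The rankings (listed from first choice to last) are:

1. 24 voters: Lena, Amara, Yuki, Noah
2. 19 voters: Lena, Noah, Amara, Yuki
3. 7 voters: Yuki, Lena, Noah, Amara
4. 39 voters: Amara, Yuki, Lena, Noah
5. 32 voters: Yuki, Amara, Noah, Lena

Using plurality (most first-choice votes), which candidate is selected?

Lena

First-place votes: Yuki 39, Noah 0, Amara 39, Lena 43.
Lena has the most first-place votes.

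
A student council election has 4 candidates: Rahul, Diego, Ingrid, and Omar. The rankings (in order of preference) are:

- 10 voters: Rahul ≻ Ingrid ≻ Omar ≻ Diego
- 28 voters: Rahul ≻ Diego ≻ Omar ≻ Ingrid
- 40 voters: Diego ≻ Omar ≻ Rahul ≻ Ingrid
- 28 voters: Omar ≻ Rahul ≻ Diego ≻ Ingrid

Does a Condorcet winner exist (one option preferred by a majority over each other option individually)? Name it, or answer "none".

Checking pairwise contests:
Omar beats Rahul 68–38.
Rahul beats Diego 66–40.
Rahul beats Ingrid 106–0.
Diego beats Omar 68–38.
Every option loses at least one head-to-head, so there is no Condorcet winner.

none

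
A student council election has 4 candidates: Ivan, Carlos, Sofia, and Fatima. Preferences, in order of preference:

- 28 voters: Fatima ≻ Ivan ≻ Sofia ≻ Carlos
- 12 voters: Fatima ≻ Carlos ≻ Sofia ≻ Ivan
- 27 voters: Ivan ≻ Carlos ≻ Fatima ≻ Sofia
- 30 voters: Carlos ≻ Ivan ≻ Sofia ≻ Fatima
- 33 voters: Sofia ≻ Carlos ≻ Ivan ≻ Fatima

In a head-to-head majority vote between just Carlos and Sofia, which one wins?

Voters preferring Carlos to Sofia: 69; preferring Sofia to Carlos: 61.
Carlos wins the head-to-head.

Carlos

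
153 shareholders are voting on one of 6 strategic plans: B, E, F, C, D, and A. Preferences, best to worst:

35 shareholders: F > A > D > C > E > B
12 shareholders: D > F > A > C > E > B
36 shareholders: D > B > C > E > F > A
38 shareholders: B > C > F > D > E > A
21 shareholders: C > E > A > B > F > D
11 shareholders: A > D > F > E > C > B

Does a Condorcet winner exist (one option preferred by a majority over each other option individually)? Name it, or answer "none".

none

Checking pairwise contests:
E beats B 79–74.
F beats E 96–57.
B beats F 95–58.
D beats C 94–59.
F beats D 94–59.
E beats A 95–58.
Every option loses at least one head-to-head, so there is no Condorcet winner.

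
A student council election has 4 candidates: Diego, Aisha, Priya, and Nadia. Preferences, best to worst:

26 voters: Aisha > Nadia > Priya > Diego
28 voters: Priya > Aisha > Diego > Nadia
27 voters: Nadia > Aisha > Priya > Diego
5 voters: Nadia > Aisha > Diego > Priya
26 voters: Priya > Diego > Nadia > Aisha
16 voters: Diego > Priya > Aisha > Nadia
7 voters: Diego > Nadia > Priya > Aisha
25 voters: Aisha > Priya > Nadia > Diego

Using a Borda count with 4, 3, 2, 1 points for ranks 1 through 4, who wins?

Priya

Diego: 26·1 + 28·2 + 27·1 + 5·2 + 26·3 + 16·4 + 7·4 + 25·1 = 314
Aisha: 26·4 + 28·3 + 27·3 + 5·3 + 26·1 + 16·2 + 7·1 + 25·4 = 449
Priya: 26·2 + 28·4 + 27·2 + 5·1 + 26·4 + 16·3 + 7·2 + 25·3 = 464
Nadia: 26·3 + 28·1 + 27·4 + 5·4 + 26·2 + 16·1 + 7·3 + 25·2 = 373
Priya has the highest Borda score (464).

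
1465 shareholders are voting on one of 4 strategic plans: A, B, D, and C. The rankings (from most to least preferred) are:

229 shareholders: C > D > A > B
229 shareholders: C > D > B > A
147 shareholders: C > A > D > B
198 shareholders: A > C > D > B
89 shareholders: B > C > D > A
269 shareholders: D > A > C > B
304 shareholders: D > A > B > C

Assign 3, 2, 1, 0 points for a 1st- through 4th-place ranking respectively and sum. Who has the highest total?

A: 229·1 + 229·0 + 147·2 + 198·3 + 89·0 + 269·2 + 304·2 = 2263
B: 229·0 + 229·1 + 147·0 + 198·0 + 89·3 + 269·0 + 304·1 = 800
D: 229·2 + 229·2 + 147·1 + 198·1 + 89·1 + 269·3 + 304·3 = 3069
C: 229·3 + 229·3 + 147·3 + 198·2 + 89·2 + 269·1 + 304·0 = 2658
D has the highest Borda score (3069).

D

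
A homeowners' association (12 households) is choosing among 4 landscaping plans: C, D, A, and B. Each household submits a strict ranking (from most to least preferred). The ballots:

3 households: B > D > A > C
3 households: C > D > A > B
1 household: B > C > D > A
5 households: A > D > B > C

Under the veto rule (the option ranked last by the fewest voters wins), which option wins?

D

Last-place votes: C 8, D 0, A 1, B 3.
D is ranked last by the fewest voters, so D wins.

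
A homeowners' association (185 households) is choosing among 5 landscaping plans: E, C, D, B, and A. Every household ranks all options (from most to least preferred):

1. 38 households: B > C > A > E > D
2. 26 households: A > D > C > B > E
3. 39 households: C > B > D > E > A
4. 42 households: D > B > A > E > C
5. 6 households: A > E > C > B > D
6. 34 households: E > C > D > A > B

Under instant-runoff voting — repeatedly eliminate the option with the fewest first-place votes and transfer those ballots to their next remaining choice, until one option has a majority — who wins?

Round 1: E 34, C 39, D 42, B 38, A 32. Eliminate A.
Round 2: E 40, C 39, D 68, B 38. Eliminate B.
Round 3: E 40, C 77, D 68. Eliminate E.
Round 4: C 117, D 68. C has a majority.

C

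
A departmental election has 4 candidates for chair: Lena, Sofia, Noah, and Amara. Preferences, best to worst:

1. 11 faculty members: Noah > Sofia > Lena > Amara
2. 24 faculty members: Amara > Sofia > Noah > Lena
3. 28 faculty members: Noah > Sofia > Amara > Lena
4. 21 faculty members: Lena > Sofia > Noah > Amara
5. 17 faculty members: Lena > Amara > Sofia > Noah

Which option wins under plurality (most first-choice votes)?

Noah

First-place votes: Lena 38, Sofia 0, Noah 39, Amara 24.
Noah has the most first-place votes.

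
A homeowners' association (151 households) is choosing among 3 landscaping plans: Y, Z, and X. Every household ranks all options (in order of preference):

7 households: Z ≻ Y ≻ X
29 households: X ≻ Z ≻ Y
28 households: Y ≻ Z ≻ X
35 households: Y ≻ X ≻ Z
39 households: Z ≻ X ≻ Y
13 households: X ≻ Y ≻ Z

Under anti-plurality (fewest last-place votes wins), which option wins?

X

Last-place votes: Y 68, Z 48, X 35.
X is ranked last by the fewest voters, so X wins.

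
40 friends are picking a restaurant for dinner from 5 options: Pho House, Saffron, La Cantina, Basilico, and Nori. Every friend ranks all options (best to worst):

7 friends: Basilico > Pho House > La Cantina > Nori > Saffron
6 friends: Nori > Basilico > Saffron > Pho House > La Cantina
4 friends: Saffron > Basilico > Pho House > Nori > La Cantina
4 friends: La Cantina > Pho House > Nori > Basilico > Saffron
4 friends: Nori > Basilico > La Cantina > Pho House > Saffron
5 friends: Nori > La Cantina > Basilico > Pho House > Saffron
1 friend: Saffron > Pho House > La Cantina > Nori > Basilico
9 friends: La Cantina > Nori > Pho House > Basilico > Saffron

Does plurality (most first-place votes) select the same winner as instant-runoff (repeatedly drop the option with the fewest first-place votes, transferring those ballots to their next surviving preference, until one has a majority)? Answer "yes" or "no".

Plurality — first-place votes: Pho House 0, Saffron 5, La Cantina 13, Basilico 7, Nori 15. Winner: Nori.
Instant-runoff — R1 Pho House 0, Saffron 5, La Cantina 13, Basilico 7, Nori 15 (Pho House out); R2 Saffron 5, La Cantina 13, Basilico 7, Nori 15 (Saffron out); R3 La Cantina 14, Basilico 11, Nori 15 (Basilico out); R4 La Cantina 21, Nori 19 (La Cantina winner). Winner: La Cantina.
The two methods disagree.

no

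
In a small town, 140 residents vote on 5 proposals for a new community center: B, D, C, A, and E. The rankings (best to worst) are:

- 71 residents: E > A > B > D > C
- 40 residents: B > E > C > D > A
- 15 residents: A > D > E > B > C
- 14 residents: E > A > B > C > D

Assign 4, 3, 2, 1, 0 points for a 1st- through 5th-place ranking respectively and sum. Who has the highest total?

B: 71·2 + 40·4 + 15·1 + 14·2 = 345
D: 71·1 + 40·1 + 15·3 + 14·0 = 156
C: 71·0 + 40·2 + 15·0 + 14·1 = 94
A: 71·3 + 40·0 + 15·4 + 14·3 = 315
E: 71·4 + 40·3 + 15·2 + 14·4 = 490
E has the highest Borda score (490).

E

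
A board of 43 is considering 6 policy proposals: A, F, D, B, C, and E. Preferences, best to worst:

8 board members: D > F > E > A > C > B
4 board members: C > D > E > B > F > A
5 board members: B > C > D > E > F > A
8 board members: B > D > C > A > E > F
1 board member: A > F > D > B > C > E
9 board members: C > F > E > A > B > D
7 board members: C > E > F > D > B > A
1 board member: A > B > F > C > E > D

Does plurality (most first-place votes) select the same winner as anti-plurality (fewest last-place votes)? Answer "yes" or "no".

yes

Plurality — first-place votes: A 2, F 0, D 8, B 13, C 20, E 0. Winner: C.
Anti-plurality — last-place votes: A 16, F 8, D 10, B 8, C 0, E 1. Winner: C.
The two methods agree.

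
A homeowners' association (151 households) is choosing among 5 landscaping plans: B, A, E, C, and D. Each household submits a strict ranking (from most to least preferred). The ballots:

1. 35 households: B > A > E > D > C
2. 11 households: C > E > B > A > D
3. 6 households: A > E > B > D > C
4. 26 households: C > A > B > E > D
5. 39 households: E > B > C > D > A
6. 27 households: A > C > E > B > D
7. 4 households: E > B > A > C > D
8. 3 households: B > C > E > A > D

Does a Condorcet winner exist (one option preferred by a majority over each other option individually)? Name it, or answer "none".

none

Checking pairwise contests:
E beats B 87–64.
B beats A 92–59.
A beats E 94–57.
B beats C 87–64.
B beats D 151–0.
Every option loses at least one head-to-head, so there is no Condorcet winner.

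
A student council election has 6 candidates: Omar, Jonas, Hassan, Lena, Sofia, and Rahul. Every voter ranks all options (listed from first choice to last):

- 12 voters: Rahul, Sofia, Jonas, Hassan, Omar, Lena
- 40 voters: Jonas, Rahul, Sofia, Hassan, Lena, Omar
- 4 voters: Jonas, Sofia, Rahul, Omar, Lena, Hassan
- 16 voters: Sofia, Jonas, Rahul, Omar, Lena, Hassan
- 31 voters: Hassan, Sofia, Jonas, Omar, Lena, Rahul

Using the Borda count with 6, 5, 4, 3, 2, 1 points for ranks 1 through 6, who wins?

Jonas

Omar: 12·2 + 40·1 + 4·3 + 16·3 + 31·3 = 217
Jonas: 12·4 + 40·6 + 4·6 + 16·5 + 31·4 = 516
Hassan: 12·3 + 40·3 + 4·1 + 16·1 + 31·6 = 362
Lena: 12·1 + 40·2 + 4·2 + 16·2 + 31·2 = 194
Sofia: 12·5 + 40·4 + 4·5 + 16·6 + 31·5 = 491
Rahul: 12·6 + 40·5 + 4·4 + 16·4 + 31·1 = 383
Jonas has the highest Borda score (516).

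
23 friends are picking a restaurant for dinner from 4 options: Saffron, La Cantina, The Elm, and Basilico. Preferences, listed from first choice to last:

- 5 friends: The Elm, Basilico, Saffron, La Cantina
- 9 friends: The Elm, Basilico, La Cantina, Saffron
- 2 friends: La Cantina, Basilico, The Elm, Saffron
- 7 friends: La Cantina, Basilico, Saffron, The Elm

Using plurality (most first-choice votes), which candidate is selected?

The Elm

First-place votes: Saffron 0, La Cantina 9, The Elm 14, Basilico 0.
The Elm has the most first-place votes.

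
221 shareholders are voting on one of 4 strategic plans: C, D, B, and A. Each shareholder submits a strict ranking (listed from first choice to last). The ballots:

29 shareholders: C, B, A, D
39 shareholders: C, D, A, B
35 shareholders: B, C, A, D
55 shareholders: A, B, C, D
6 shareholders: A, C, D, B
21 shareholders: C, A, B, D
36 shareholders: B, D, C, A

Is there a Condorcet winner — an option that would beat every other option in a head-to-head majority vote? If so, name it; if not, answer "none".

Checking pairwise contests:
B beats C 126–95.
C beats D 185–36.
A beats B 121–100.
C beats A 160–61.
Every option loses at least one head-to-head, so there is no Condorcet winner.

none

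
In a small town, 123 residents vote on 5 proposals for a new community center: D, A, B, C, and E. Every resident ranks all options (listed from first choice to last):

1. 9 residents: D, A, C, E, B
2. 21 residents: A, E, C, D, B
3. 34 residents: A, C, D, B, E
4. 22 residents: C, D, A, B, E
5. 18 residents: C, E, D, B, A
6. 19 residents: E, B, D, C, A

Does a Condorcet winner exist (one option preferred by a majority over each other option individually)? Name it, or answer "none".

Checking pairwise contests:
C beats D 95–28.
D beats A 68–55.
D beats B 104–19.
A beats C 64–59.
D beats E 65–58.
Every option loses at least one head-to-head, so there is no Condorcet winner.

none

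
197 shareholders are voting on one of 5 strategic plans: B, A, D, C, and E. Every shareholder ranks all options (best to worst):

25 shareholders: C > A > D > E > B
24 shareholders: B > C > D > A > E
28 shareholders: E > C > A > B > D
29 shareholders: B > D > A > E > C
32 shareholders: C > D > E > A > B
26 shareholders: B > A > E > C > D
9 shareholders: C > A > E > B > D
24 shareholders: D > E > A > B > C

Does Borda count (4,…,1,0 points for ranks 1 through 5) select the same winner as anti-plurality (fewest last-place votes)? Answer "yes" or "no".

Borda — scores: B 377, A 398, D 377, C 446, E 372. Winner: C.
Anti-plurality — last-place votes: B 57, A 0, D 63, C 53, E 24. Winner: A.
The two methods disagree.

no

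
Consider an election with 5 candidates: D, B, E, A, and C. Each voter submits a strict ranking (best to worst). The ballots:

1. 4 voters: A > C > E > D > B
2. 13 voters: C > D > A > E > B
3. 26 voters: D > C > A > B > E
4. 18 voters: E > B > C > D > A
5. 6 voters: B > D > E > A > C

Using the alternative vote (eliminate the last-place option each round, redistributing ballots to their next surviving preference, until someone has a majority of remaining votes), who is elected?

D

Round 1: D 26, B 6, E 18, A 4, C 13. Eliminate A.
Round 2: D 26, B 6, E 18, C 17. Eliminate B.
Round 3: D 32, E 18, C 17. Eliminate C.
Round 4: D 45, E 22. D has a majority.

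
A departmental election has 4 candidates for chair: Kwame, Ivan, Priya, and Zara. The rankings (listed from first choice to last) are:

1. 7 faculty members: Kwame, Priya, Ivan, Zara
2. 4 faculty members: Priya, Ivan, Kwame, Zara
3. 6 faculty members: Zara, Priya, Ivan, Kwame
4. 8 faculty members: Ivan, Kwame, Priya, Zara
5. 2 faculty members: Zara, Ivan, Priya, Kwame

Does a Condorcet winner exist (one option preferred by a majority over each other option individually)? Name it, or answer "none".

Checking pairwise contests:
Ivan beats Kwame 20–7.
Priya beats Ivan 17–10.
Kwame beats Priya 15–12.
Kwame beats Zara 19–8.
Every option loses at least one head-to-head, so there is no Condorcet winner.

none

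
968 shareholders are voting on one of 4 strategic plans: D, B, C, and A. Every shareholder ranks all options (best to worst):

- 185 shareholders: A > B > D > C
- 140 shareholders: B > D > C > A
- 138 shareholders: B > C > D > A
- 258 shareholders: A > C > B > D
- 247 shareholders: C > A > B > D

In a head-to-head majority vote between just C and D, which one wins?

C

Voters preferring C to D: 643; preferring D to C: 325.
C wins the head-to-head.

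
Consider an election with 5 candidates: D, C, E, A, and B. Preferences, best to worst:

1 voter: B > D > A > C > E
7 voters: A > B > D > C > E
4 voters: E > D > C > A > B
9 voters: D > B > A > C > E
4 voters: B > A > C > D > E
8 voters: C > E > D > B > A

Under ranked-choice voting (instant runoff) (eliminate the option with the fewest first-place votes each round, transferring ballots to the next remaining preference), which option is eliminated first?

E

Round 1: D 9, C 8, E 4, A 7, B 5. Eliminate E.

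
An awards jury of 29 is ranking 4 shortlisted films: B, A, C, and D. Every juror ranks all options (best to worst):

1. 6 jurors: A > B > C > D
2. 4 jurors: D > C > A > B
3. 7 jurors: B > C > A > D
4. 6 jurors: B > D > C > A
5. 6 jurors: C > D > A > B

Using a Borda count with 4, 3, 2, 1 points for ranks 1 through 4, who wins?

B: 6·3 + 4·1 + 7·4 + 6·4 + 6·1 = 80
A: 6·4 + 4·2 + 7·2 + 6·1 + 6·2 = 64
C: 6·2 + 4·3 + 7·3 + 6·2 + 6·4 = 81
D: 6·1 + 4·4 + 7·1 + 6·3 + 6·3 = 65
C has the highest Borda score (81).

C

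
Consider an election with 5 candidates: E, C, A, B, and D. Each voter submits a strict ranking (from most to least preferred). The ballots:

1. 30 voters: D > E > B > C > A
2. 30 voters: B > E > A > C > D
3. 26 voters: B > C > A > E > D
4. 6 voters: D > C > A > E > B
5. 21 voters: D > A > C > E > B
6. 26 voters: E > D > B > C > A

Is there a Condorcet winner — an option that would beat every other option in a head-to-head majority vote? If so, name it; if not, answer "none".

E vs C: 86–53 for E.
E vs A: 86–53 for E.
E vs B: 83–56 for E.
E vs D: 82–57 for E.
E beats every other option head-to-head.

E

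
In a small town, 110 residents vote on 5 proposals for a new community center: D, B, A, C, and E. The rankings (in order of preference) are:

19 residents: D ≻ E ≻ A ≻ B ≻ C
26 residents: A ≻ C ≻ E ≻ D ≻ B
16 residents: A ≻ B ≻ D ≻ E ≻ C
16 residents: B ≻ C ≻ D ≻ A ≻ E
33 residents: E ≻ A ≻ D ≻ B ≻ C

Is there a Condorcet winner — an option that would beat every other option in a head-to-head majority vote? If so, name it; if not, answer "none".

A

A vs D: 75–35 for A.
A vs B: 94–16 for A.
A vs C: 94–16 for A.
A vs E: 58–52 for A.
A beats every other option head-to-head.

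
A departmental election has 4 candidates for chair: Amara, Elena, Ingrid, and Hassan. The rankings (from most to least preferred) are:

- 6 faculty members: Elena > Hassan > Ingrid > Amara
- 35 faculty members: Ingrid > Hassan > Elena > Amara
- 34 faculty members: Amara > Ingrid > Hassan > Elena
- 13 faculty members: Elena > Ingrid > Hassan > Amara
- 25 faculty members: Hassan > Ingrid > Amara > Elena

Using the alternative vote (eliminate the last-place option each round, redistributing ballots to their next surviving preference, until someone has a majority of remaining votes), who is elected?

Round 1: Amara 34, Elena 19, Ingrid 35, Hassan 25. Eliminate Elena.
Round 2: Amara 34, Ingrid 48, Hassan 31. Eliminate Hassan.
Round 3: Amara 34, Ingrid 79. Ingrid has a majority.

Ingrid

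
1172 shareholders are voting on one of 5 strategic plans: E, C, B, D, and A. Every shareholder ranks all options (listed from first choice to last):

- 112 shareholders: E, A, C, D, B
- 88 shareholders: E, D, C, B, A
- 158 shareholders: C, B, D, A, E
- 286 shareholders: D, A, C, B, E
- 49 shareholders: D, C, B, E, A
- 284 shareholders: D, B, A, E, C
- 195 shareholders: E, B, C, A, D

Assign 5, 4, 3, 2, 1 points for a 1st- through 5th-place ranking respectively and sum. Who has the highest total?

E: 112·5 + 88·5 + 158·1 + 286·1 + 49·2 + 284·2 + 195·5 = 3085
C: 112·3 + 88·3 + 158·5 + 286·3 + 49·4 + 284·1 + 195·3 = 3313
B: 112·1 + 88·2 + 158·4 + 286·2 + 49·3 + 284·4 + 195·4 = 3555
D: 112·2 + 88·4 + 158·3 + 286·5 + 49·5 + 284·5 + 195·1 = 4340
A: 112·4 + 88·1 + 158·2 + 286·4 + 49·1 + 284·3 + 195·2 = 3287
D has the highest Borda score (4340).

D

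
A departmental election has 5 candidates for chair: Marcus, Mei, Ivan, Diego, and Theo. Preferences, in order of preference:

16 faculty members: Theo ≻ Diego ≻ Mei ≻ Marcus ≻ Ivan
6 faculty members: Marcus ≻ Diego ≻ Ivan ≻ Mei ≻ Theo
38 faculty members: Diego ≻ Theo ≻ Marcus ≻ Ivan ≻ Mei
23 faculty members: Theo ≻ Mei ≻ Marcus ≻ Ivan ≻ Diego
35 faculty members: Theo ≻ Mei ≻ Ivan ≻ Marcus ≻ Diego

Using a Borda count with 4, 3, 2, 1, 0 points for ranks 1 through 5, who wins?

Theo

Marcus: 16·1 + 6·4 + 38·2 + 23·2 + 35·1 = 197
Mei: 16·2 + 6·1 + 38·0 + 23·3 + 35·3 = 212
Ivan: 16·0 + 6·2 + 38·1 + 23·1 + 35·2 = 143
Diego: 16·3 + 6·3 + 38·4 + 23·0 + 35·0 = 218
Theo: 16·4 + 6·0 + 38·3 + 23·4 + 35·4 = 410
Theo has the highest Borda score (410).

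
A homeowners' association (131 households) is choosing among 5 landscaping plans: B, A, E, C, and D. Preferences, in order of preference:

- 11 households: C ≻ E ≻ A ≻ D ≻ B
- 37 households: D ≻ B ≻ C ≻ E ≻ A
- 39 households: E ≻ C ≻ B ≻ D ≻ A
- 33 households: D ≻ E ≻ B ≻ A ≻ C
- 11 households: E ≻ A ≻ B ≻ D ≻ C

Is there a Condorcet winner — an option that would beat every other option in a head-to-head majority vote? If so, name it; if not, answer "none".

D

D vs B: 81–50 for D.
D vs A: 109–22 for D.
D vs E: 70–61 for D.
D vs C: 81–50 for D.
D beats every other option head-to-head.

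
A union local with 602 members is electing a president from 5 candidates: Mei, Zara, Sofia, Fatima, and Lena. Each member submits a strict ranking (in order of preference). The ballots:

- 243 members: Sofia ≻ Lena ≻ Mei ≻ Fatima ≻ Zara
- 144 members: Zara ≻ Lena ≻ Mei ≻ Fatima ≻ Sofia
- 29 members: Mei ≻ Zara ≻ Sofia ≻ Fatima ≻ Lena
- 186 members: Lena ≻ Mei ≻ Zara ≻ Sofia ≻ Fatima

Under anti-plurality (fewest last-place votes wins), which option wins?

Last-place votes: Mei 0, Zara 243, Sofia 144, Fatima 186, Lena 29.
Mei is ranked last by the fewest voters, so Mei wins.

Mei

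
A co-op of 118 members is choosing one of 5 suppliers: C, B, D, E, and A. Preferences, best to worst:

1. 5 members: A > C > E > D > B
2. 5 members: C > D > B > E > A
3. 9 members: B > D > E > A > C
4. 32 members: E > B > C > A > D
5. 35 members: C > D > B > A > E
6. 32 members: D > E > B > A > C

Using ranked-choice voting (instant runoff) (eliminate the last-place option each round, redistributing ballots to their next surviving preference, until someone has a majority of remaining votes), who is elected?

Round 1: C 40, B 9, D 32, E 32, A 5. Eliminate A.
Round 2: C 45, B 9, D 32, E 32. Eliminate B.
Round 3: C 45, D 41, E 32. Eliminate E.
Round 4: C 77, D 41. C has a majority.

C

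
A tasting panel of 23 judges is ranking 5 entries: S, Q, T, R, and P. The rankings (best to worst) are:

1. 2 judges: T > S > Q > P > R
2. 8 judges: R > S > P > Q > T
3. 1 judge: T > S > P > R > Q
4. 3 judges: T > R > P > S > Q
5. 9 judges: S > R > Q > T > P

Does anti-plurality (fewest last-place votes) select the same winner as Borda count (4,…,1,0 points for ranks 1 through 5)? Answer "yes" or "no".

yes

Anti-plurality — last-place votes: S 0, Q 4, T 8, R 2, P 9. Winner: S.
Borda — scores: S 72, Q 30, T 33, R 69, P 26. Winner: S.
The two methods agree.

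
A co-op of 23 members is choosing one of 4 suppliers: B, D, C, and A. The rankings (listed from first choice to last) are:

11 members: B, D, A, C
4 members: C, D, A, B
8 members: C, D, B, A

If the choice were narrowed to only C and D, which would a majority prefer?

Voters preferring C to D: 12; preferring D to C: 11.
C wins the head-to-head.

C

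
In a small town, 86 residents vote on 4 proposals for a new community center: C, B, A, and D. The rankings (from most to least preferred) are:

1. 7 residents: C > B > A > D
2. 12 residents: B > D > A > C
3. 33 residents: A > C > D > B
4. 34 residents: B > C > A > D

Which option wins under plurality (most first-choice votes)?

B

First-place votes: C 7, B 46, A 33, D 0.
B has the most first-place votes.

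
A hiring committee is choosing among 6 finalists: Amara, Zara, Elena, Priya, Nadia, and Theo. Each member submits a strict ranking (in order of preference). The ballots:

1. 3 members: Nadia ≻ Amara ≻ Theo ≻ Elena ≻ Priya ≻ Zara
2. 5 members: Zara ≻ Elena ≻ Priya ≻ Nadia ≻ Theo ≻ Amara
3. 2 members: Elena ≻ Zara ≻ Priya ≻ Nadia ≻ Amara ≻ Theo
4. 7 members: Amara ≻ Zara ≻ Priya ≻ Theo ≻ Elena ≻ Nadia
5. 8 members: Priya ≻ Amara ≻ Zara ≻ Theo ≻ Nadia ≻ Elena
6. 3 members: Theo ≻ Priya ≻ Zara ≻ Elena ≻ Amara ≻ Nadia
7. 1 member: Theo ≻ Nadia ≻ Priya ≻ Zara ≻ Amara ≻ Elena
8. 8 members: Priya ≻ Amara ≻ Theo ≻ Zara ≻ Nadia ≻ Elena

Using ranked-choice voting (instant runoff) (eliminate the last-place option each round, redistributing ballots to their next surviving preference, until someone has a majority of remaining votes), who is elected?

Round 1: Amara 7, Zara 5, Elena 2, Priya 16, Nadia 3, Theo 4. Eliminate Elena.
Round 2: Amara 7, Zara 7, Priya 16, Nadia 3, Theo 4. Eliminate Nadia.
Round 3: Amara 10, Zara 7, Priya 16, Theo 4. Eliminate Theo.
Round 4: Amara 10, Zara 7, Priya 20. Priya has a majority.

Priya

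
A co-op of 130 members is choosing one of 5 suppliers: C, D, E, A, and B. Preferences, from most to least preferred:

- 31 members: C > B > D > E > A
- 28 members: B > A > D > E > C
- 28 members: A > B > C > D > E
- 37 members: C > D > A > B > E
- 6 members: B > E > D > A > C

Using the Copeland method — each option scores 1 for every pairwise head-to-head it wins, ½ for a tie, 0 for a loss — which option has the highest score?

C

C: beats D, E, A, and B → score 4.
D: beats E and A; loses to C and B → score 2.
E: loses to C, D, A, and B → score 0.
A: beats E; ties B; loses to C and D → score 1.5.
B: beats D and E; ties A; loses to C → score 2.5.
C has the best pairwise record.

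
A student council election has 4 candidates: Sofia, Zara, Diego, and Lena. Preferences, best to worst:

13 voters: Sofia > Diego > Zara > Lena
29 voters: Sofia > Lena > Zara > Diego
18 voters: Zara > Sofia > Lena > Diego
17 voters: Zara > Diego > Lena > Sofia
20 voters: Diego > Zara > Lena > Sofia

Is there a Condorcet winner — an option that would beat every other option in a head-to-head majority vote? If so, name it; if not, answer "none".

Zara

Zara vs Sofia: 55–42 for Zara.
Zara vs Diego: 64–33 for Zara.
Zara vs Lena: 68–29 for Zara.
Zara beats every other option head-to-head.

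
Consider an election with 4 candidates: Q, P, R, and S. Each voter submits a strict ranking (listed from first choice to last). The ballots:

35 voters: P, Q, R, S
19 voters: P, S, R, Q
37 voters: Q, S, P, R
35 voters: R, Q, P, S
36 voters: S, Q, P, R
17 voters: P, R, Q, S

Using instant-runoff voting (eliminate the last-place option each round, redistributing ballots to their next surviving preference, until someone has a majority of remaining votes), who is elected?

Q

Round 1: Q 37, P 71, R 35, S 36. Eliminate R.
Round 2: Q 72, P 71, S 36. Eliminate S.
Round 3: Q 108, P 71. Q has a majority.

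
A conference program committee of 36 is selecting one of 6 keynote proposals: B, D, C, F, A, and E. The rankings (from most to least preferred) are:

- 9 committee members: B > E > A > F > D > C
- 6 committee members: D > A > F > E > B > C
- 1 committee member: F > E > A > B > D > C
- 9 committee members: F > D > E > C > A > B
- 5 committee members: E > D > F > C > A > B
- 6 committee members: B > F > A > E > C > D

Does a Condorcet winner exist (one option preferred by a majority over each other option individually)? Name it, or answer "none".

F vs B: 21–15 for F.
F vs D: 25–11 for F.
F vs C: 36–0 for F.
F vs A: 21–15 for F.
F vs E: 22–14 for F.
F beats every other option head-to-head.

F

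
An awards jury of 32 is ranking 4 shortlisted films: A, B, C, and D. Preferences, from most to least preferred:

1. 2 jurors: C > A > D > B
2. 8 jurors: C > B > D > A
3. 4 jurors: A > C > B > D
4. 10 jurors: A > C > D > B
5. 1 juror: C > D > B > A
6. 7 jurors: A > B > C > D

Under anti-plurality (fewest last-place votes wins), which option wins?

Last-place votes: A 9, B 12, C 0, D 11.
C is ranked last by the fewest voters, so C wins.

C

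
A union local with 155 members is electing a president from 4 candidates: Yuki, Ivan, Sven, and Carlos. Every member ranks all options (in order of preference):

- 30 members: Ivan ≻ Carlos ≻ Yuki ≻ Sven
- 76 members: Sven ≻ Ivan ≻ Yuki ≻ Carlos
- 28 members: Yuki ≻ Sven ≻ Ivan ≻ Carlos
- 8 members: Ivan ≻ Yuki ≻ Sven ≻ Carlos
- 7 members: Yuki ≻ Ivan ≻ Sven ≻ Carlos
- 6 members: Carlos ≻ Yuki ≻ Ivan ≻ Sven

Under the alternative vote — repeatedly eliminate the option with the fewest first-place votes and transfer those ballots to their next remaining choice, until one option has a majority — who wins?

Yuki

Round 1: Yuki 35, Ivan 38, Sven 76, Carlos 6. Eliminate Carlos.
Round 2: Yuki 41, Ivan 38, Sven 76. Eliminate Ivan.
Round 3: Yuki 79, Sven 76. Yuki has a majority.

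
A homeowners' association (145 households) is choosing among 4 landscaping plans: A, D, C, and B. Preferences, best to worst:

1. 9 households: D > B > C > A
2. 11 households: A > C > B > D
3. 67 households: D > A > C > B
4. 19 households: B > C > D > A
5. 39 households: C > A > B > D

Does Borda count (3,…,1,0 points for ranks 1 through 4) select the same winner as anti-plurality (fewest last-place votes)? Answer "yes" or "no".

yes

Borda — scores: A 245, D 247, C 253, B 125. Winner: C.
Anti-plurality — last-place votes: A 28, D 50, C 0, B 67. Winner: C.
The two methods agree.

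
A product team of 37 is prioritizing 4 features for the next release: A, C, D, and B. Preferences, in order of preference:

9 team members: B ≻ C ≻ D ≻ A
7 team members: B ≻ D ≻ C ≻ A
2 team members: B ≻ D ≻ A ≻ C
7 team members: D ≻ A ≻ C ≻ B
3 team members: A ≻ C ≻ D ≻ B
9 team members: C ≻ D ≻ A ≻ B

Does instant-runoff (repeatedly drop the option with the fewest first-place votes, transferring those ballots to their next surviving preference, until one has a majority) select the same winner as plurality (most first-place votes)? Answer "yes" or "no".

Instant-runoff — R1 A 3, C 9, D 7, B 18 (A out); R2 C 12, D 7, B 18 (D out); R3 C 19, B 18 (C winner). Winner: C.
Plurality — first-place votes: A 3, C 9, D 7, B 18. Winner: B.
The two methods disagree.

no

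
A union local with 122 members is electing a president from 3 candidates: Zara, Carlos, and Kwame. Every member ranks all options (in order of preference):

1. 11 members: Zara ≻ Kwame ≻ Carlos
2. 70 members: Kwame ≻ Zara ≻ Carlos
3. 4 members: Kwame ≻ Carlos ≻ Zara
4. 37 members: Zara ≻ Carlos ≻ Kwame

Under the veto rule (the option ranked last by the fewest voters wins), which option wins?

Last-place votes: Zara 4, Carlos 81, Kwame 37.
Zara is ranked last by the fewest voters, so Zara wins.

Zara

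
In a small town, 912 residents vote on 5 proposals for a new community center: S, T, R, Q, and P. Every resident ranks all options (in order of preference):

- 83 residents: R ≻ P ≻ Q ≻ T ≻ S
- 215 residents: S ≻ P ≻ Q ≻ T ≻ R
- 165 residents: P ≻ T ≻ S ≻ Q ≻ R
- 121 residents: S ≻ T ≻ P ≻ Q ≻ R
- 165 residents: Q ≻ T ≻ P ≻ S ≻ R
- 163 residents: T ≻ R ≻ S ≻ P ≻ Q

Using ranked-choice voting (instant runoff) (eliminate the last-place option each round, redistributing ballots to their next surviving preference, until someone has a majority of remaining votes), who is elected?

S

Round 1: S 336, T 163, R 83, Q 165, P 165. Eliminate R.
Round 2: S 336, T 163, Q 165, P 248. Eliminate T.
Round 3: S 499, Q 165, P 248. S has a majority.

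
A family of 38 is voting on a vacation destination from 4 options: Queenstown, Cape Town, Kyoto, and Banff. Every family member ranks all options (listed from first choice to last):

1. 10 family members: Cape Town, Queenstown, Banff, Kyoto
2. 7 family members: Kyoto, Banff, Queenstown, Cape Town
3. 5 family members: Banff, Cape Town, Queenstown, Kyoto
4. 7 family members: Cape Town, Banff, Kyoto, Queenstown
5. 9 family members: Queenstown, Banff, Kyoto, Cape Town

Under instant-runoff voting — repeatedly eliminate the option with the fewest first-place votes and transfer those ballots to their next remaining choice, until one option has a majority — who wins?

Cape Town

Round 1: Queenstown 9, Cape Town 17, Kyoto 7, Banff 5. Eliminate Banff.
Round 2: Queenstown 9, Cape Town 22, Kyoto 7. Cape Town has a majority.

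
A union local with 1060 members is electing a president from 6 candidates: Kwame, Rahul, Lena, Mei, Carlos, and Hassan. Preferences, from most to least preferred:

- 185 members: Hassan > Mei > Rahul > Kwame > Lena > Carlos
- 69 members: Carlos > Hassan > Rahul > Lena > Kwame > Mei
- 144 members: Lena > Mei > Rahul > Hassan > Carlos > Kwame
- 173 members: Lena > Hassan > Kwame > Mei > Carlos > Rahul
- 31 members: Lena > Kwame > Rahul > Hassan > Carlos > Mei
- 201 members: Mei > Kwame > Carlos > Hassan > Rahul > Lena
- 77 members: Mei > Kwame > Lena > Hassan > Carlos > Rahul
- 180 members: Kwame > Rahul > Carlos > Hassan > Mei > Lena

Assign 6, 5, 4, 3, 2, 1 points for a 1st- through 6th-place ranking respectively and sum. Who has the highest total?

Kwame: 185·3 + 69·2 + 144·1 + 173·4 + 31·5 + 201·5 + 77·5 + 180·6 = 4154
Rahul: 185·4 + 69·4 + 144·4 + 173·1 + 31·4 + 201·2 + 77·1 + 180·5 = 3268
Lena: 185·2 + 69·3 + 144·6 + 173·6 + 31·6 + 201·1 + 77·4 + 180·1 = 3354
Mei: 185·5 + 69·1 + 144·5 + 173·3 + 31·1 + 201·6 + 77·6 + 180·2 = 4292
Carlos: 185·1 + 69·6 + 144·2 + 173·2 + 31·2 + 201·4 + 77·2 + 180·4 = 2973
Hassan: 185·6 + 69·5 + 144·3 + 173·5 + 31·3 + 201·3 + 77·3 + 180·3 = 4219
Mei has the highest Borda score (4292).

Mei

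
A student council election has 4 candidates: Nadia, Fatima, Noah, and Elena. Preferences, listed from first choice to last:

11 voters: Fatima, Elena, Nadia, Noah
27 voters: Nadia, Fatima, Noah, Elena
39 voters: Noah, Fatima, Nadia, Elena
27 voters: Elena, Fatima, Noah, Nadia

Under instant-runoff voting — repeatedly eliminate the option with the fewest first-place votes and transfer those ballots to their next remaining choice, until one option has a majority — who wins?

Noah

Round 1: Nadia 27, Fatima 11, Noah 39, Elena 27. Eliminate Fatima.
Round 2: Nadia 27, Noah 39, Elena 38. Eliminate Nadia.
Round 3: Noah 66, Elena 38. Noah has a majority.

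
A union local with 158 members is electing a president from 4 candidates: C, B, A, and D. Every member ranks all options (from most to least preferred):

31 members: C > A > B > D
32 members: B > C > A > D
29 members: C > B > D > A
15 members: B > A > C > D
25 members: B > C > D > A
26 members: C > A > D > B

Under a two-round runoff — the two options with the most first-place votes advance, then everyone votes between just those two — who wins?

C

Round 1 first-place votes: C 86, B 72, A 0, D 0.
C and B advance.
Runoff: C is preferred to B by 86 voters; B by 72.
C wins the runoff.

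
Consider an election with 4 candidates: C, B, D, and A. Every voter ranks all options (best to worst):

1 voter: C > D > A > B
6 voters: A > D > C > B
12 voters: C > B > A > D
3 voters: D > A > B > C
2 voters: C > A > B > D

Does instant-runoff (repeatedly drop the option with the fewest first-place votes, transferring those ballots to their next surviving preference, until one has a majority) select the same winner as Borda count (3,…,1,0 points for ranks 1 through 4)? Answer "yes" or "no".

Instant-runoff — R1 C 15, B 0, D 3, A 6 (C winner). Winner: C.
Borda — scores: C 51, B 29, D 23, A 41. Winner: C.
The two methods agree.

yes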